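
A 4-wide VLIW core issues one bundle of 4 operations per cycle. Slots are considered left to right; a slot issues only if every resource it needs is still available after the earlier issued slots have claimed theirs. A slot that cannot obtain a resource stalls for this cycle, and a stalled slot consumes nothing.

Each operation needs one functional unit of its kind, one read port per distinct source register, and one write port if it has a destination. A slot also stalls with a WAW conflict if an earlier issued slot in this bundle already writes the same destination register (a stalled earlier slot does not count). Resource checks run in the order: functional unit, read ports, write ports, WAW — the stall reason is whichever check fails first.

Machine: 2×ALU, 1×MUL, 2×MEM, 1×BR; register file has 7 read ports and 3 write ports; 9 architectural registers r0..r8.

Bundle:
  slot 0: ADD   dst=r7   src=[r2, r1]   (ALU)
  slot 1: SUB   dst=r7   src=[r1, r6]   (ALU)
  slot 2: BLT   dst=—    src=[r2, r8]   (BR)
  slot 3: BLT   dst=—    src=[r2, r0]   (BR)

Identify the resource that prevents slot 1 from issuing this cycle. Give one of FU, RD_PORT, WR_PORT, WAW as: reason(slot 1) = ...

slot 0 (ALU): ISSUE — free A1,Mu1,Ld2,B1 rp5 wp2
slot 1 (ALU): stall WAW — free A1,Mu1,Ld2,B1 rp5 wp2
slot 2 (BR): ISSUE — free A1,Mu1,Ld2,B0 rp3 wp2
slot 3 (BR): stall FU — free A1,Mu1,Ld2,B0 rp3 wp2

reason(slot 1) = WAW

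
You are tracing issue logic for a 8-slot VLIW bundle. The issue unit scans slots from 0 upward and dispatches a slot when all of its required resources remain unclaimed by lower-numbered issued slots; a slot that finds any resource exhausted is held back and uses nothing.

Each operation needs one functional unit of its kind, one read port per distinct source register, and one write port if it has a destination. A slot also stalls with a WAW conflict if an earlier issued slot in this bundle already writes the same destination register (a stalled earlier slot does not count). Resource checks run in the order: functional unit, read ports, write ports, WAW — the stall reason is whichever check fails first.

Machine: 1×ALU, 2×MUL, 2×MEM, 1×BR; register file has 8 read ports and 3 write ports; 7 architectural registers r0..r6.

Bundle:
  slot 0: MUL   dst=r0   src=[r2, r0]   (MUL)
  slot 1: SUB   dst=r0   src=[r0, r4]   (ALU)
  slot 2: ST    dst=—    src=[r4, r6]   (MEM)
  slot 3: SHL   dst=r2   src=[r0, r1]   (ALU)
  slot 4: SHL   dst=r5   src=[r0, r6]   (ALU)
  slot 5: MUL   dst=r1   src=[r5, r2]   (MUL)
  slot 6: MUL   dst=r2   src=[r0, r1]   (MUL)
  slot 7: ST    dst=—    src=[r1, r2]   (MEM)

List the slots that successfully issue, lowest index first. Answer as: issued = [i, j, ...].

issued = [0, 2, 3, 5]

slot 0 (MUL): ISSUE — free A1,Mu1,Ld2,B1 rp6 wp2
slot 1 (ALU): stall WAW — free A1,Mu1,Ld2,B1 rp6 wp2
slot 2 (MEM): ISSUE — free A1,Mu1,Ld1,B1 rp4 wp2
slot 3 (ALU): ISSUE — free A0,Mu1,Ld1,B1 rp2 wp1
slot 4 (ALU): stall FU — free A0,Mu1,Ld1,B1 rp2 wp1
slot 5 (MUL): ISSUE — free A0,Mu0,Ld1,B1 rp0 wp0
slot 6 (MUL): stall FU — free A0,Mu0,Ld1,B1 rp0 wp0
slot 7 (MEM): stall RD_PORT — free A0,Mu0,Ld1,B1 rp0 wp0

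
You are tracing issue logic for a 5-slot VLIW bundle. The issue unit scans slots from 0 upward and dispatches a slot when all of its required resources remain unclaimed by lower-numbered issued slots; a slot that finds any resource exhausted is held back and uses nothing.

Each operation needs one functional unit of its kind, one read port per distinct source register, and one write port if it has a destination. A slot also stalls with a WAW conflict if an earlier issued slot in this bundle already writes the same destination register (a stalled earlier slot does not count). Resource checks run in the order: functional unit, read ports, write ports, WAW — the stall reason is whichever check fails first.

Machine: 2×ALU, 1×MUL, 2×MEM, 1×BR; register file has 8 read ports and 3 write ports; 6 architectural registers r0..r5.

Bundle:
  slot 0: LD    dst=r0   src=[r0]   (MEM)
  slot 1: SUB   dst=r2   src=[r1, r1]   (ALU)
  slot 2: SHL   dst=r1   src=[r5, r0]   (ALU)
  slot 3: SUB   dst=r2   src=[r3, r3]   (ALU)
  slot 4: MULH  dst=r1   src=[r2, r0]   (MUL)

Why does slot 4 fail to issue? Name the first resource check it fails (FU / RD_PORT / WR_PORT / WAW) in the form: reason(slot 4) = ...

#0 MEM src=r0 dispatched  <A:2 Mu:1 Ld:1 B:1 rd:7 wr:2>
#1 ALU src=r1,r1 dispatched  <A:1 Mu:1 Ld:1 B:1 rd:6 wr:1>
#2 ALU src=r5,r0 dispatched  <A:0 Mu:1 Ld:1 B:1 rd:4 wr:0>
#3 ALU src=r3,r3 held:FU  <A:0 Mu:1 Ld:1 B:1 rd:4 wr:0>
#4 MUL src=r2,r0 held:WR_PORT  <A:0 Mu:1 Ld:1 B:1 rd:4 wr:0>

reason(slot 4) = WR_PORT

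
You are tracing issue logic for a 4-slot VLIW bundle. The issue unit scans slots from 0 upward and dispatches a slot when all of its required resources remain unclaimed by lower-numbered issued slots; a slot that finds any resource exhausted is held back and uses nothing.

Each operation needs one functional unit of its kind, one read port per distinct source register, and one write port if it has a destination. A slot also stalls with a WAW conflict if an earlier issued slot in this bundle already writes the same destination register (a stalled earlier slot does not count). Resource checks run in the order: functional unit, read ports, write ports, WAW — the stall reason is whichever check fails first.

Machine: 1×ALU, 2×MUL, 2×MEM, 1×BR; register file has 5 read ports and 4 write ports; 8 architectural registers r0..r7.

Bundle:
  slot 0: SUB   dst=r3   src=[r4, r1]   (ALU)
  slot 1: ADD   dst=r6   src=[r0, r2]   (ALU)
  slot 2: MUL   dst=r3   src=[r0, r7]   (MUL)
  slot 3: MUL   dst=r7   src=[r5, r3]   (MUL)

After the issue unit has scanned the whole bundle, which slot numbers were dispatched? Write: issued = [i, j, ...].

[0] ALU needs rd=2 wr=1: ok; after: ALU=0 MUL=2 MEM=2 BR=1, R=3, W=3
[1] ALU needs rd=2 wr=1: FU; after: ALU=0 MUL=2 MEM=2 BR=1, R=3, W=3
[2] MUL needs rd=2 wr=1: WAW; after: ALU=0 MUL=2 MEM=2 BR=1, R=3, W=3
[3] MUL needs rd=2 wr=1: ok; after: ALU=0 MUL=1 MEM=2 BR=1, R=1, W=2

issued = [0, 3]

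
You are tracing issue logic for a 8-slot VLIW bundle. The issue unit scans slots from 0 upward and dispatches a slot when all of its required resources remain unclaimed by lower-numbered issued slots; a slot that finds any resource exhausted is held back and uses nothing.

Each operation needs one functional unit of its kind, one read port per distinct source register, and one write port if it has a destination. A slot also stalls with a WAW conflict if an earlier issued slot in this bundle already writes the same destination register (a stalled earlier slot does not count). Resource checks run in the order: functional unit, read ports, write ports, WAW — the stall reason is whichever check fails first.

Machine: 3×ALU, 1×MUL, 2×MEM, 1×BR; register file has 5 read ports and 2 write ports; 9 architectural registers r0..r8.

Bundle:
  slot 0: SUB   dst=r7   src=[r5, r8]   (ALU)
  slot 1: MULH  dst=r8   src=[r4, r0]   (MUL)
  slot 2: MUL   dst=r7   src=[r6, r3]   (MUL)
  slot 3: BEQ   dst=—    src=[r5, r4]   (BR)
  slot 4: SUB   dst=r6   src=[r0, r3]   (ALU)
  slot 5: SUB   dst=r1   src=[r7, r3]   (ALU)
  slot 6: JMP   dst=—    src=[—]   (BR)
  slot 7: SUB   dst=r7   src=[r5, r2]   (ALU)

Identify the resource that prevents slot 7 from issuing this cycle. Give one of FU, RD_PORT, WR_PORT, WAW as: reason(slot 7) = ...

(0) want 1×ALU +2rd +1wr — yes → AL2|MU1|ME2|BR1|rd3|wr1
(1) want 1×MUL +2rd +1wr — yes → AL2|MU0|ME2|BR1|rd1|wr0
(2) want 1×MUL +2rd +1wr — FU → AL2|MU0|ME2|BR1|rd1|wr0
(3) want 1×BR +2rd +0wr — RD_PORT → AL2|MU0|ME2|BR1|rd1|wr0
(4) want 1×ALU +2rd +1wr — RD_PORT → AL2|MU0|ME2|BR1|rd1|wr0
(5) want 1×ALU +2rd +1wr — RD_PORT → AL2|MU0|ME2|BR1|rd1|wr0
(6) want 1×BR +0rd +0wr — yes → AL2|MU0|ME2|BR0|rd1|wr0
(7) want 1×ALU +2rd +1wr — RD_PORT → AL2|MU0|ME2|BR0|rd1|wr0

reason(slot 7) = RD_PORT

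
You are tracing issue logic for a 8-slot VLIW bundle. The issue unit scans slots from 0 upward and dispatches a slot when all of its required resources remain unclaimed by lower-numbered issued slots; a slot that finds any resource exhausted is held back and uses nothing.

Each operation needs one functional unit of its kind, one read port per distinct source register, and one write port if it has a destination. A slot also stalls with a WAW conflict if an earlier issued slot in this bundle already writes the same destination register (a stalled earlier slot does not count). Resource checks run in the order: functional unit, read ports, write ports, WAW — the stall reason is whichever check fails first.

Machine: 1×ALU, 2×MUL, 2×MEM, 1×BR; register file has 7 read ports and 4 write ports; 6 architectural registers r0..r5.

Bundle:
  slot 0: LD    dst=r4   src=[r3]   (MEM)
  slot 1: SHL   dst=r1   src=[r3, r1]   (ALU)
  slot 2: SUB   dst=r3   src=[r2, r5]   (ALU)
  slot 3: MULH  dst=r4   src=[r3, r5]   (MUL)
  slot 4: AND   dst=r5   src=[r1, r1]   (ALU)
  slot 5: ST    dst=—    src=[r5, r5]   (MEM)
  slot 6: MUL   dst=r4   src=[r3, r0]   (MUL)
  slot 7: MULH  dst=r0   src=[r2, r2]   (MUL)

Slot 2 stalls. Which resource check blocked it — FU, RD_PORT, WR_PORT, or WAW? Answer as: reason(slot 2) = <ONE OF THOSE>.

  0. MEM→r4 ⇒ go  {1A/2Mu/1Ld/1B | 6r 3w}
  1. ALU→r1 ⇒ go  {0A/2Mu/1Ld/1B | 4r 2w}
  2. ALU→r3 ⇒ no(FU)  {0A/2Mu/1Ld/1B | 4r 2w}
  3. MUL→r4 ⇒ no(WAW)  {0A/2Mu/1Ld/1B | 4r 2w}
  4. ALU→r5 ⇒ no(FU)  {0A/2Mu/1Ld/1B | 4r 2w}
  5. MEM ⇒ go  {0A/2Mu/0Ld/1B | 3r 2w}
  6. MUL→r4 ⇒ no(WAW)  {0A/2Mu/0Ld/1B | 3r 2w}
  7. MUL→r0 ⇒ go  {0A/1Mu/0Ld/1B | 2r 1w}

reason(slot 2) = FU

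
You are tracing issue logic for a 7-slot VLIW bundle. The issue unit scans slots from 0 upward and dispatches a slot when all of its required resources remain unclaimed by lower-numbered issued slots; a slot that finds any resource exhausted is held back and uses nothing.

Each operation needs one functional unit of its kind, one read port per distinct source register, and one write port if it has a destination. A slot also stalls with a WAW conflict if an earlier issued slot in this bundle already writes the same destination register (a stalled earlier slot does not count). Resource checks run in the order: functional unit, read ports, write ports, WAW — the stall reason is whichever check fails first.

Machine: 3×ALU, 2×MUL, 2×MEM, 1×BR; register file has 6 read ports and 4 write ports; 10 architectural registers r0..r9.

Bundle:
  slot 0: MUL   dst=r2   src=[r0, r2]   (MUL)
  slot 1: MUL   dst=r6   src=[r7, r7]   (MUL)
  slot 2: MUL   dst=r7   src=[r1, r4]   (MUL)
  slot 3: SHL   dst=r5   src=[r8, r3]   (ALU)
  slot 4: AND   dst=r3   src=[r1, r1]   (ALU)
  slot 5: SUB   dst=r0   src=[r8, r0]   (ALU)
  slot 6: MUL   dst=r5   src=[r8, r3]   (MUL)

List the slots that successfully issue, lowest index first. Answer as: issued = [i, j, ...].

issued = [0, 1, 3, 4]

  0. MUL→r2 ⇒ go  {3A/1Mu/2Ld/1B | 4r 3w}
  1. MUL→r6 ⇒ go  {3A/0Mu/2Ld/1B | 3r 2w}
  2. MUL→r7 ⇒ no(FU)  {3A/0Mu/2Ld/1B | 3r 2w}
  3. ALU→r5 ⇒ go  {2A/0Mu/2Ld/1B | 1r 1w}
  4. ALU→r3 ⇒ go  {1A/0Mu/2Ld/1B | 0r 0w}
  5. ALU→r0 ⇒ no(RD_PORT)  {1A/0Mu/2Ld/1B | 0r 0w}
  6. MUL→r5 ⇒ no(FU)  {1A/0Mu/2Ld/1B | 0r 0w}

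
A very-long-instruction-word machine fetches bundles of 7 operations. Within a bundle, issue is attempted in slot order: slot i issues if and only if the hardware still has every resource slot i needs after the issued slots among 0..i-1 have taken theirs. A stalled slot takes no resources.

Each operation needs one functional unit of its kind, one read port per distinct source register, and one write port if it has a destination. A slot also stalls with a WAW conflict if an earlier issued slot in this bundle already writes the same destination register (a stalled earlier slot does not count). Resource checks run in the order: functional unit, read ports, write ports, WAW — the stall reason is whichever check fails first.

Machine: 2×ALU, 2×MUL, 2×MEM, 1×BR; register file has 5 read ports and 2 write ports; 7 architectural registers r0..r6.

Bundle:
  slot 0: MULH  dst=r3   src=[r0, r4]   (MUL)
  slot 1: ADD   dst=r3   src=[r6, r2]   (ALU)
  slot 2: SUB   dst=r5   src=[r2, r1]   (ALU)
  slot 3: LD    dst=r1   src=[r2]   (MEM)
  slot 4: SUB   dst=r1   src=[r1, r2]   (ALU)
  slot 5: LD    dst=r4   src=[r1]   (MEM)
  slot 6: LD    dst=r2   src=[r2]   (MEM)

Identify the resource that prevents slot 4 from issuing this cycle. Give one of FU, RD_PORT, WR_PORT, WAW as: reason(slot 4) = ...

reason(slot 4) = RD_PORT

[0] MUL needs rd=2 wr=1: ok; after: ALU=2 MUL=1 MEM=2 BR=1, R=3, W=1
[1] ALU needs rd=2 wr=1: WAW; after: ALU=2 MUL=1 MEM=2 BR=1, R=3, W=1
[2] ALU needs rd=2 wr=1: ok; after: ALU=1 MUL=1 MEM=2 BR=1, R=1, W=0
[3] MEM needs rd=1 wr=1: WR_PORT; after: ALU=1 MUL=1 MEM=2 BR=1, R=1, W=0
[4] ALU needs rd=2 wr=1: RD_PORT; after: ALU=1 MUL=1 MEM=2 BR=1, R=1, W=0
[5] MEM needs rd=1 wr=1: WR_PORT; after: ALU=1 MUL=1 MEM=2 BR=1, R=1, W=0
[6] MEM needs rd=1 wr=1: WR_PORT; after: ALU=1 MUL=1 MEM=2 BR=1, R=1, W=0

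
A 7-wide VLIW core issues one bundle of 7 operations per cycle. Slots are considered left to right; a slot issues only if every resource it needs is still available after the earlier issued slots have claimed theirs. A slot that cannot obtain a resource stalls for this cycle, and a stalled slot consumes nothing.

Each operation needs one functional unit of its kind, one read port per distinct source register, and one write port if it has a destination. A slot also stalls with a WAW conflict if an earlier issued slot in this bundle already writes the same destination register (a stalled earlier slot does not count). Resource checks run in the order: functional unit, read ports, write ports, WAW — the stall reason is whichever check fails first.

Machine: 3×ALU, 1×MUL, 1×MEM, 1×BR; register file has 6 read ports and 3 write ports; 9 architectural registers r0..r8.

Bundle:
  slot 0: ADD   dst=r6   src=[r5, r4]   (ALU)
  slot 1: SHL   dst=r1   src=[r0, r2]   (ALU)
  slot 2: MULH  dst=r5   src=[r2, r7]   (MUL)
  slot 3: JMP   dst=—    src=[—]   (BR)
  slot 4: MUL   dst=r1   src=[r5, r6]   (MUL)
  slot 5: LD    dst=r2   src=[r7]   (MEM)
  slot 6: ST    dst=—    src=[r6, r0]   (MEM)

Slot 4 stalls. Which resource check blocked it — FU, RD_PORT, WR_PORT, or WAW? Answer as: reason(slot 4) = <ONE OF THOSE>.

  0. ALU→r6 ⇒ go  {2A/1Mu/1Ld/1B | 4r 2w}
  1. ALU→r1 ⇒ go  {1A/1Mu/1Ld/1B | 2r 1w}
  2. MUL→r5 ⇒ go  {1A/0Mu/1Ld/1B | 0r 0w}
  3. BR ⇒ go  {1A/0Mu/1Ld/0B | 0r 0w}
  4. MUL→r1 ⇒ no(FU)  {1A/0Mu/1Ld/0B | 0r 0w}
  5. MEM→r2 ⇒ no(RD_PORT)  {1A/0Mu/1Ld/0B | 0r 0w}
  6. MEM ⇒ no(RD_PORT)  {1A/0Mu/1Ld/0B | 0r 0w}

reason(slot 4) = FU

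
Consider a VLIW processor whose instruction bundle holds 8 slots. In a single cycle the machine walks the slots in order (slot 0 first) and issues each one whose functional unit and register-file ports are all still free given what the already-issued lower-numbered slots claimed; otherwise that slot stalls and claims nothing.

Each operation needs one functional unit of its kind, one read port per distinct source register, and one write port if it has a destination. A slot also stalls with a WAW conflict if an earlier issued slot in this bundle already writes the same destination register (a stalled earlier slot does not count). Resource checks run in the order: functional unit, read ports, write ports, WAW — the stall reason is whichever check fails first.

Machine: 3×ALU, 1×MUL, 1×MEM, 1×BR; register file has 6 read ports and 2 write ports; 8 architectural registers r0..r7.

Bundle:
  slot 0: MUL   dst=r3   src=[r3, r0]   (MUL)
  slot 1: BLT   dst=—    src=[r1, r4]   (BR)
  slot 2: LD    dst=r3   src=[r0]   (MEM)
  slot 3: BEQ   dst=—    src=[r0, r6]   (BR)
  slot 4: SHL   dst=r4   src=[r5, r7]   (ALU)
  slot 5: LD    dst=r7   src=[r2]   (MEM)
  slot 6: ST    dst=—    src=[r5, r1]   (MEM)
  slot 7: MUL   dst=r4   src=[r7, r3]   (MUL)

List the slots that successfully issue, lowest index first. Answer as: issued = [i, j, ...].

issued = [0, 1, 4]

#0 MUL src=r3,r0 dispatched  <A:3 Mu:0 Ld:1 B:1 rd:4 wr:1>
#1 BR src=r1,r4 dispatched  <A:3 Mu:0 Ld:1 B:0 rd:2 wr:1>
#2 MEM src=r0 held:WAW  <A:3 Mu:0 Ld:1 B:0 rd:2 wr:1>
#3 BR src=r0,r6 held:FU  <A:3 Mu:0 Ld:1 B:0 rd:2 wr:1>
#4 ALU src=r5,r7 dispatched  <A:2 Mu:0 Ld:1 B:0 rd:0 wr:0>
#5 MEM src=r2 held:RD_PORT  <A:2 Mu:0 Ld:1 B:0 rd:0 wr:0>
#6 MEM src=r5,r1 held:RD_PORT  <A:2 Mu:0 Ld:1 B:0 rd:0 wr:0>
#7 MUL src=r7,r3 held:FU  <A:2 Mu:0 Ld:1 B:0 rd:0 wr:0>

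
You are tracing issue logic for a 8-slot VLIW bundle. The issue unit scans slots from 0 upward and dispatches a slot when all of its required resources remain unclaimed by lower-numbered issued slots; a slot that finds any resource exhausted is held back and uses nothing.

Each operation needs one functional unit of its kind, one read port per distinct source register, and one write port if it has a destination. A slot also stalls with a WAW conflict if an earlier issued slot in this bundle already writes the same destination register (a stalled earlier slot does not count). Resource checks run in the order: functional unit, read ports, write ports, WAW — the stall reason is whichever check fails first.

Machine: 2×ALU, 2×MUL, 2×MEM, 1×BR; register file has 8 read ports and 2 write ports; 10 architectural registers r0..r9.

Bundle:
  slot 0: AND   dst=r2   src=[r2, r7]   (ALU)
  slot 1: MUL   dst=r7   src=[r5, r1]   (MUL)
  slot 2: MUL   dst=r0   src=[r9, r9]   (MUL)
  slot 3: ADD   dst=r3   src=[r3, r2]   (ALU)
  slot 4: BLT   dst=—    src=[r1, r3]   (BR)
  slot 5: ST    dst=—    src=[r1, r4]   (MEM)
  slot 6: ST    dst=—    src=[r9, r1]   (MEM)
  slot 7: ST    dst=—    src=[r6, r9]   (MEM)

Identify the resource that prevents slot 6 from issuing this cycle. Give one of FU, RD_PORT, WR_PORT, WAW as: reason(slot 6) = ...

reason(slot 6) = RD_PORT

[0] ALU needs rd=2 wr=1: ok; after: ALU=1 MUL=2 MEM=2 BR=1, R=6, W=1
[1] MUL needs rd=2 wr=1: ok; after: ALU=1 MUL=1 MEM=2 BR=1, R=4, W=0
[2] MUL needs rd=1 wr=1: WR_PORT; after: ALU=1 MUL=1 MEM=2 BR=1, R=4, W=0
[3] ALU needs rd=2 wr=1: WR_PORT; after: ALU=1 MUL=1 MEM=2 BR=1, R=4, W=0
[4] BR needs rd=2 wr=0: ok; after: ALU=1 MUL=1 MEM=2 BR=0, R=2, W=0
[5] MEM needs rd=2 wr=0: ok; after: ALU=1 MUL=1 MEM=1 BR=0, R=0, W=0
[6] MEM needs rd=2 wr=0: RD_PORT; after: ALU=1 MUL=1 MEM=1 BR=0, R=0, W=0
[7] MEM needs rd=2 wr=0: RD_PORT; after: ALU=1 MUL=1 MEM=1 BR=0, R=0, W=0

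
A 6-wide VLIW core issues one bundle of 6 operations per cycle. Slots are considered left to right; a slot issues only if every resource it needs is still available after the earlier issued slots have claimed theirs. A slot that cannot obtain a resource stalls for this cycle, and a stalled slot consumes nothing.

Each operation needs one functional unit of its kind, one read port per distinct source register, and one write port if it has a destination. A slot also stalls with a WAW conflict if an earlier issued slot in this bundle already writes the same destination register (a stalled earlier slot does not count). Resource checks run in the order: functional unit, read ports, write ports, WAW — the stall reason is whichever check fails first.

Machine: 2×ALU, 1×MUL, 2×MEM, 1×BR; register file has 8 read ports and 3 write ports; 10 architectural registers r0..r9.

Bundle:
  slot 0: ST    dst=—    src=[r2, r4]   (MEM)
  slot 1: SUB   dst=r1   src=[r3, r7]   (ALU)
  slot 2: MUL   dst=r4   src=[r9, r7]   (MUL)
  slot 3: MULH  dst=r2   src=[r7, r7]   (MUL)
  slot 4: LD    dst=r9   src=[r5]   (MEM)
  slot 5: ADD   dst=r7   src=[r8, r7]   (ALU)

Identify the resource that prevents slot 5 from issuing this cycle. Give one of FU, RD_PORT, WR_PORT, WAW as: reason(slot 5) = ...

reason(slot 5) = RD_PORT

(0) want 1×MEM +2rd +0wr — yes → AL2|MU1|ME1|BR1|rd6|wr3
(1) want 1×ALU +2rd +1wr — yes → AL1|MU1|ME1|BR1|rd4|wr2
(2) want 1×MUL +2rd +1wr — yes → AL1|MU0|ME1|BR1|rd2|wr1
(3) want 1×MUL +1rd +1wr — FU → AL1|MU0|ME1|BR1|rd2|wr1
(4) want 1×MEM +1rd +1wr — yes → AL1|MU0|ME0|BR1|rd1|wr0
(5) want 1×ALU +2rd +1wr — RD_PORT → AL1|MU0|ME0|BR1|rd1|wr0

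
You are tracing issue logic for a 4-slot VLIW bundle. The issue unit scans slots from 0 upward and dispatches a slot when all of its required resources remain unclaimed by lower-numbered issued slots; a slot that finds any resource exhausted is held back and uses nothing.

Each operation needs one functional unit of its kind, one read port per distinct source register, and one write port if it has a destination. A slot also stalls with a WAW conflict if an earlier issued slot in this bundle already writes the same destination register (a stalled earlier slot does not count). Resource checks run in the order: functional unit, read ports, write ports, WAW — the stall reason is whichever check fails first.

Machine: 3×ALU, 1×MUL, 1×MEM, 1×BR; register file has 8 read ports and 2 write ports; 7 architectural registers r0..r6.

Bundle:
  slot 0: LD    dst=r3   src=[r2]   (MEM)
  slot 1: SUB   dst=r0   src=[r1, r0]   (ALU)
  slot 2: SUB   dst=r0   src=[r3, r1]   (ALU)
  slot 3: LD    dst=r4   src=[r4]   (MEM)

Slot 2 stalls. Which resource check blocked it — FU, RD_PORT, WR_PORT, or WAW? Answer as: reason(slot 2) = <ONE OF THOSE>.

reason(slot 2) = WR_PORT

slot 0 (MEM): ISSUE — free A3,Mu1,Ld0,B1 rp7 wp1
slot 1 (ALU): ISSUE — free A2,Mu1,Ld0,B1 rp5 wp0
slot 2 (ALU): stall WR_PORT — free A2,Mu1,Ld0,B1 rp5 wp0
slot 3 (MEM): stall FU — free A2,Mu1,Ld0,B1 rp5 wp0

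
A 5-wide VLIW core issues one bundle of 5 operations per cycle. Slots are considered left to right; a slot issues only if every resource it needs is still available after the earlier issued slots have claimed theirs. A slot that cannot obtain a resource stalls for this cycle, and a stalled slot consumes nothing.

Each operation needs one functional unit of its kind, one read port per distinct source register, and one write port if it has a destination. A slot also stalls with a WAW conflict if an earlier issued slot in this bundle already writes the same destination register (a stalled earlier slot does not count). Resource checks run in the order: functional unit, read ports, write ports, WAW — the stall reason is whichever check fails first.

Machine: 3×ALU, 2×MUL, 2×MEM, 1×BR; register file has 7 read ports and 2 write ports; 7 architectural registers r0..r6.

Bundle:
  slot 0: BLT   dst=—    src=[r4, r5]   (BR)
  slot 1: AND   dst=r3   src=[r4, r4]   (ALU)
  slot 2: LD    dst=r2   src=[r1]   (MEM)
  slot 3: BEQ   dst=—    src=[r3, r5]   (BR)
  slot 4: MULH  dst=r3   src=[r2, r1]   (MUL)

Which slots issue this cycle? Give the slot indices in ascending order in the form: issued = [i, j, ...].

[0] BR needs rd=2 wr=0: ok; after: ALU=3 MUL=2 MEM=2 BR=0, R=5, W=2
[1] ALU needs rd=1 wr=1: ok; after: ALU=2 MUL=2 MEM=2 BR=0, R=4, W=1
[2] MEM needs rd=1 wr=1: ok; after: ALU=2 MUL=2 MEM=1 BR=0, R=3, W=0
[3] BR needs rd=2 wr=0: FU; after: ALU=2 MUL=2 MEM=1 BR=0, R=3, W=0
[4] MUL needs rd=2 wr=1: WR_PORT; after: ALU=2 MUL=2 MEM=1 BR=0, R=3, W=0

issued = [0, 1, 2]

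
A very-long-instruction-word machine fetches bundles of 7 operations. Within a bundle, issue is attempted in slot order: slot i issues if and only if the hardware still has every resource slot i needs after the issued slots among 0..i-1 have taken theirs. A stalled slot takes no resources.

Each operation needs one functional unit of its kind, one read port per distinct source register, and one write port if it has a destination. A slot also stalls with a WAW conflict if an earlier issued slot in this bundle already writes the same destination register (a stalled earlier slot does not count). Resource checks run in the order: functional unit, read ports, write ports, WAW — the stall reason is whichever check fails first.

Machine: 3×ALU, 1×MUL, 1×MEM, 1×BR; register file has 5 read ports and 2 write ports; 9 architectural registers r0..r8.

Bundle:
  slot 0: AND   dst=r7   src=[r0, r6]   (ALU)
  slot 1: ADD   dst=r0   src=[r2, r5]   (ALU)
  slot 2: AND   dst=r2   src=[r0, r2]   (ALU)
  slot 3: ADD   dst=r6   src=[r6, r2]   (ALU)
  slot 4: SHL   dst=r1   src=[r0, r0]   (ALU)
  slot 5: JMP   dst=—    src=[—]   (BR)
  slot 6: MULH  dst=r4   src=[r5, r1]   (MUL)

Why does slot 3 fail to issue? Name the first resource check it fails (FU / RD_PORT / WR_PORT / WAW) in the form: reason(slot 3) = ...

(0) want 1×ALU +2rd +1wr — yes → AL2|MU1|ME1|BR1|rd3|wr1
(1) want 1×ALU +2rd +1wr — yes → AL1|MU1|ME1|BR1|rd1|wr0
(2) want 1×ALU +2rd +1wr — RD_PORT → AL1|MU1|ME1|BR1|rd1|wr0
(3) want 1×ALU +2rd +1wr — RD_PORT → AL1|MU1|ME1|BR1|rd1|wr0
(4) want 1×ALU +1rd +1wr — WR_PORT → AL1|MU1|ME1|BR1|rd1|wr0
(5) want 1×BR +0rd +0wr — yes → AL1|MU1|ME1|BR0|rd1|wr0
(6) want 1×MUL +2rd +1wr — RD_PORT → AL1|MU1|ME1|BR0|rd1|wr0

reason(slot 3) = RD_PORT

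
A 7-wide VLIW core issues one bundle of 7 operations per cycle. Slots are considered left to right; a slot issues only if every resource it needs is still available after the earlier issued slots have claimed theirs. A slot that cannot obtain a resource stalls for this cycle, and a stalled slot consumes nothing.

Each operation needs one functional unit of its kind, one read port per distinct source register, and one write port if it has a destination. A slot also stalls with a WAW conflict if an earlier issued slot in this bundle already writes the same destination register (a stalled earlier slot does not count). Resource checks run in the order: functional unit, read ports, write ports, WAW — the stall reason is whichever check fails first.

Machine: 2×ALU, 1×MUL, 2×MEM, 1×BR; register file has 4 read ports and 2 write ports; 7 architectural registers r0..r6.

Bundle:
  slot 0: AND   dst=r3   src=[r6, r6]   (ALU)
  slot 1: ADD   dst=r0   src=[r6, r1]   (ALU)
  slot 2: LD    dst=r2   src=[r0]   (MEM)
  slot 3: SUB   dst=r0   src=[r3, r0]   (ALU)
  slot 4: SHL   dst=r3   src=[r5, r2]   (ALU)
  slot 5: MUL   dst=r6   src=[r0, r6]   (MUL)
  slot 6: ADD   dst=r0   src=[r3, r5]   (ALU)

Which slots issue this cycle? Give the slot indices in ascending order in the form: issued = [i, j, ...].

[0] ALU needs rd=1 wr=1: ok; after: ALU=1 MUL=1 MEM=2 BR=1, R=3, W=1
[1] ALU needs rd=2 wr=1: ok; after: ALU=0 MUL=1 MEM=2 BR=1, R=1, W=0
[2] MEM needs rd=1 wr=1: WR_PORT; after: ALU=0 MUL=1 MEM=2 BR=1, R=1, W=0
[3] ALU needs rd=2 wr=1: FU; after: ALU=0 MUL=1 MEM=2 BR=1, R=1, W=0
[4] ALU needs rd=2 wr=1: FU; after: ALU=0 MUL=1 MEM=2 BR=1, R=1, W=0
[5] MUL needs rd=2 wr=1: RD_PORT; after: ALU=0 MUL=1 MEM=2 BR=1, R=1, W=0
[6] ALU needs rd=2 wr=1: FU; after: ALU=0 MUL=1 MEM=2 BR=1, R=1, W=0

issued = [0, 1]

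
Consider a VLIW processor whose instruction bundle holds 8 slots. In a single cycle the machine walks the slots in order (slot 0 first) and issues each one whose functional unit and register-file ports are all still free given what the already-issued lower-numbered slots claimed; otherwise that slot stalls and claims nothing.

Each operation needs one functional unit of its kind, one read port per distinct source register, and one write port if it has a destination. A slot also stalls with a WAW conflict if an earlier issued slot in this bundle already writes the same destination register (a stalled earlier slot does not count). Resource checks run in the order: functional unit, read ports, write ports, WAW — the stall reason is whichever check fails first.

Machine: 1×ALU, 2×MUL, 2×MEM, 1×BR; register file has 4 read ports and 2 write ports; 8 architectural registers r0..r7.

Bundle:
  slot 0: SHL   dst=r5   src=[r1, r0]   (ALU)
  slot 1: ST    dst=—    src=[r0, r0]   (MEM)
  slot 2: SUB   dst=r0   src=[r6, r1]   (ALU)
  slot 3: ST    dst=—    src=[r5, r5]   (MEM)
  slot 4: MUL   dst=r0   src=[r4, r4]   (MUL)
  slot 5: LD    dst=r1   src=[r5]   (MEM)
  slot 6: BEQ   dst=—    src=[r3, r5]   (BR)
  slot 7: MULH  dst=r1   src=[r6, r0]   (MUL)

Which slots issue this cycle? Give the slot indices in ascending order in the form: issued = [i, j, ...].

issued = [0, 1, 3]

(0) want 1×ALU +2rd +1wr — yes → AL0|MU2|ME2|BR1|rd2|wr1
(1) want 1×MEM +1rd +0wr — yes → AL0|MU2|ME1|BR1|rd1|wr1
(2) want 1×ALU +2rd +1wr — FU → AL0|MU2|ME1|BR1|rd1|wr1
(3) want 1×MEM +1rd +0wr — yes → AL0|MU2|ME0|BR1|rd0|wr1
(4) want 1×MUL +1rd +1wr — RD_PORT → AL0|MU2|ME0|BR1|rd0|wr1
(5) want 1×MEM +1rd +1wr — FU → AL0|MU2|ME0|BR1|rd0|wr1
(6) want 1×BR +2rd +0wr — RD_PORT → AL0|MU2|ME0|BR1|rd0|wr1
(7) want 1×MUL +2rd +1wr — RD_PORT → AL0|MU2|ME0|BR1|rd0|wr1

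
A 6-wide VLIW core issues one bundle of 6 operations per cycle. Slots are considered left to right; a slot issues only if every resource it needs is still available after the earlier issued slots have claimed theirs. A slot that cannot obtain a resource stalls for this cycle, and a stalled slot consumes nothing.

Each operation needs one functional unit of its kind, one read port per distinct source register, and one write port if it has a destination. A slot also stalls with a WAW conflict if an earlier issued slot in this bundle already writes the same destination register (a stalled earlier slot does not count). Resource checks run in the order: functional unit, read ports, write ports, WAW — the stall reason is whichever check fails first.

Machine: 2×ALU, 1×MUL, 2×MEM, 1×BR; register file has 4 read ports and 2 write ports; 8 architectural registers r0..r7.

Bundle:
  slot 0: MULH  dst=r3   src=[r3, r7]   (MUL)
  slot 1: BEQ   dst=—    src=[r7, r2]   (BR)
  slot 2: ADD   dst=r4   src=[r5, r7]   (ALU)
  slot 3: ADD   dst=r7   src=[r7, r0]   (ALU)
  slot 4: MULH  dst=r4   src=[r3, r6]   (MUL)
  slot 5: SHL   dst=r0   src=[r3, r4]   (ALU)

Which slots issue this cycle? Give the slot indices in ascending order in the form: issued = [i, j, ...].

  0. MUL→r3 ⇒ go  {2A/0Mu/2Ld/1B | 2r 1w}
  1. BR ⇒ go  {2A/0Mu/2Ld/0B | 0r 1w}
  2. ALU→r4 ⇒ no(RD_PORT)  {2A/0Mu/2Ld/0B | 0r 1w}
  3. ALU→r7 ⇒ no(RD_PORT)  {2A/0Mu/2Ld/0B | 0r 1w}
  4. MUL→r4 ⇒ no(FU)  {2A/0Mu/2Ld/0B | 0r 1w}
  5. ALU→r0 ⇒ no(RD_PORT)  {2A/0Mu/2Ld/0B | 0r 1w}

issued = [0, 1]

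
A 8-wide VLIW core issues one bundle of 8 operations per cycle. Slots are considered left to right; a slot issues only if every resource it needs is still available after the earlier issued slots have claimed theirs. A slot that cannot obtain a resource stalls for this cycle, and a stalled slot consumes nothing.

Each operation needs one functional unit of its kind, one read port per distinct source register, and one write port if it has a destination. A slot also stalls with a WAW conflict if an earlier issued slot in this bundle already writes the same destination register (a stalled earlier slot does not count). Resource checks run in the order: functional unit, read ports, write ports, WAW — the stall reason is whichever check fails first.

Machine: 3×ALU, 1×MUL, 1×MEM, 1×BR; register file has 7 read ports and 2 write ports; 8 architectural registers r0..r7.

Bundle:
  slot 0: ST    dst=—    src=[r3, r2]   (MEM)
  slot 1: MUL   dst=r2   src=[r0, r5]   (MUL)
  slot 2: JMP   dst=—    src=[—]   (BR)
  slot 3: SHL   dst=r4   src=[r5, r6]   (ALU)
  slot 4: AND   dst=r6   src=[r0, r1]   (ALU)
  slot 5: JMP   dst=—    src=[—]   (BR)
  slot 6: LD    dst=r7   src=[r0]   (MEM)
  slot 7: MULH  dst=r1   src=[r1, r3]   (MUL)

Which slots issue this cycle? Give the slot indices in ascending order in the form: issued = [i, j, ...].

issued = [0, 1, 2, 3]

(0) want 1×MEM +2rd +0wr — yes → AL3|MU1|ME0|BR1|rd5|wr2
(1) want 1×MUL +2rd +1wr — yes → AL3|MU0|ME0|BR1|rd3|wr1
(2) want 1×BR +0rd +0wr — yes → AL3|MU0|ME0|BR0|rd3|wr1
(3) want 1×ALU +2rd +1wr — yes → AL2|MU0|ME0|BR0|rd1|wr0
(4) want 1×ALU +2rd +1wr — RD_PORT → AL2|MU0|ME0|BR0|rd1|wr0
(5) want 1×BR +0rd +0wr — FU → AL2|MU0|ME0|BR0|rd1|wr0
(6) want 1×MEM +1rd +1wr — FU → AL2|MU0|ME0|BR0|rd1|wr0
(7) want 1×MUL +2rd +1wr — FU → AL2|MU0|ME0|BR0|rd1|wr0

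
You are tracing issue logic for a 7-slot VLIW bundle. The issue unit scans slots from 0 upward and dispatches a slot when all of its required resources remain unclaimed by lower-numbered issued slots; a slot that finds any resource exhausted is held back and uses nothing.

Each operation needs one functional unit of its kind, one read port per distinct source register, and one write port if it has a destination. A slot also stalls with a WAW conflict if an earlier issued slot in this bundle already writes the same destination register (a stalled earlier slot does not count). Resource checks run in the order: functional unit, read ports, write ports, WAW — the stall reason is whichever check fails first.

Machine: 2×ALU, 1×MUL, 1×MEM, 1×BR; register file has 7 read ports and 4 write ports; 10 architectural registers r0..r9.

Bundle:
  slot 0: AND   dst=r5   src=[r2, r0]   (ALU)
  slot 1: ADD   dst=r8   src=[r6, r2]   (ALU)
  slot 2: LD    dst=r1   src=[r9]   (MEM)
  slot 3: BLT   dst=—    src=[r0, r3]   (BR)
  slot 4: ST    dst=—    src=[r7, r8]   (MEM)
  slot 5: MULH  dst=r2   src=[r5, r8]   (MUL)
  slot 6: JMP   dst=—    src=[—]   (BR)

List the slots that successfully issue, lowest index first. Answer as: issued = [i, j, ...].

slot 0 (ALU): ISSUE — free A1,Mu1,Ld1,B1 rp5 wp3
slot 1 (ALU): ISSUE — free A0,Mu1,Ld1,B1 rp3 wp2
slot 2 (MEM): ISSUE — free A0,Mu1,Ld0,B1 rp2 wp1
slot 3 (BR): ISSUE — free A0,Mu1,Ld0,B0 rp0 wp1
slot 4 (MEM): stall FU — free A0,Mu1,Ld0,B0 rp0 wp1
slot 5 (MUL): stall RD_PORT — free A0,Mu1,Ld0,B0 rp0 wp1
slot 6 (BR): stall FU — free A0,Mu1,Ld0,B0 rp0 wp1

issued = [0, 1, 2, 3]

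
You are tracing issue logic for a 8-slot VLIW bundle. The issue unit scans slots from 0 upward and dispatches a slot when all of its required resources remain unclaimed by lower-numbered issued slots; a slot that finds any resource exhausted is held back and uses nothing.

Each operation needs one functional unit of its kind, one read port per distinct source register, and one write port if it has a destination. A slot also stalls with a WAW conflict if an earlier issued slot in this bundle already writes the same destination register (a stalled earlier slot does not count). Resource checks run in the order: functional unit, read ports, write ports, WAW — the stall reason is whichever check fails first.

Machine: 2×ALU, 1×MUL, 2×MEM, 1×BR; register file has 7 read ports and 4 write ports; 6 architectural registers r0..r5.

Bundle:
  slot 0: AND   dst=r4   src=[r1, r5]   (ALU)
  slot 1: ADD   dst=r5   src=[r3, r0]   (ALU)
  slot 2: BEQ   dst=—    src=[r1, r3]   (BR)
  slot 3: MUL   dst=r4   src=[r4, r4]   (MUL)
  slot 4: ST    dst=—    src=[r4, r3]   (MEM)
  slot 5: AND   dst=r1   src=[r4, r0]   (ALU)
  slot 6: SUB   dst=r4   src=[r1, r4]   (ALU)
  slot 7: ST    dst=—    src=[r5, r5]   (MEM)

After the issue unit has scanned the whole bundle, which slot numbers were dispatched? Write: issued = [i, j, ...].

issued = [0, 1, 2, 7]

slot 0 (ALU): ISSUE — free A1,Mu1,Ld2,B1 rp5 wp3
slot 1 (ALU): ISSUE — free A0,Mu1,Ld2,B1 rp3 wp2
slot 2 (BR): ISSUE — free A0,Mu1,Ld2,B0 rp1 wp2
slot 3 (MUL): stall WAW — free A0,Mu1,Ld2,B0 rp1 wp2
slot 4 (MEM): stall RD_PORT — free A0,Mu1,Ld2,B0 rp1 wp2
slot 5 (ALU): stall FU — free A0,Mu1,Ld2,B0 rp1 wp2
slot 6 (ALU): stall FU — free A0,Mu1,Ld2,B0 rp1 wp2
slot 7 (MEM): ISSUE — free A0,Mu1,Ld1,B0 rp0 wp2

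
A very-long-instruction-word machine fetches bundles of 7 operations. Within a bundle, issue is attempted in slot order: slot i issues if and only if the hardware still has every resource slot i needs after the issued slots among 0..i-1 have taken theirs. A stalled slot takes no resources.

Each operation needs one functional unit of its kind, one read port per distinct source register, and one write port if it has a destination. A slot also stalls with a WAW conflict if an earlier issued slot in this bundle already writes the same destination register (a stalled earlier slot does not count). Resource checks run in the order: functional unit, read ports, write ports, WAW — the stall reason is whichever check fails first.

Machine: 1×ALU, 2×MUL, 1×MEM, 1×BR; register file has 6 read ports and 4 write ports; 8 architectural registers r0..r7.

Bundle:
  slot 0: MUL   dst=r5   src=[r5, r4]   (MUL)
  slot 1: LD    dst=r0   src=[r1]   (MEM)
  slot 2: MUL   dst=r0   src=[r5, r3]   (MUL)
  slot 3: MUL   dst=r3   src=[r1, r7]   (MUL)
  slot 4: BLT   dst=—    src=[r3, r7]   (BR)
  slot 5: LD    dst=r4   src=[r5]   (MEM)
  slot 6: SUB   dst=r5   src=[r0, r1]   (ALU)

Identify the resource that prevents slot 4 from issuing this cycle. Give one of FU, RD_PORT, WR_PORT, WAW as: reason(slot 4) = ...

reason(slot 4) = RD_PORT

[0] MUL needs rd=2 wr=1: ok; after: ALU=1 MUL=1 MEM=1 BR=1, R=4, W=3
[1] MEM needs rd=1 wr=1: ok; after: ALU=1 MUL=1 MEM=0 BR=1, R=3, W=2
[2] MUL needs rd=2 wr=1: WAW; after: ALU=1 MUL=1 MEM=0 BR=1, R=3, W=2
[3] MUL needs rd=2 wr=1: ok; after: ALU=1 MUL=0 MEM=0 BR=1, R=1, W=1
[4] BR needs rd=2 wr=0: RD_PORT; after: ALU=1 MUL=0 MEM=0 BR=1, R=1, W=1
[5] MEM needs rd=1 wr=1: FU; after: ALU=1 MUL=0 MEM=0 BR=1, R=1, W=1
[6] ALU needs rd=2 wr=1: RD_PORT; after: ALU=1 MUL=0 MEM=0 BR=1, R=1, W=1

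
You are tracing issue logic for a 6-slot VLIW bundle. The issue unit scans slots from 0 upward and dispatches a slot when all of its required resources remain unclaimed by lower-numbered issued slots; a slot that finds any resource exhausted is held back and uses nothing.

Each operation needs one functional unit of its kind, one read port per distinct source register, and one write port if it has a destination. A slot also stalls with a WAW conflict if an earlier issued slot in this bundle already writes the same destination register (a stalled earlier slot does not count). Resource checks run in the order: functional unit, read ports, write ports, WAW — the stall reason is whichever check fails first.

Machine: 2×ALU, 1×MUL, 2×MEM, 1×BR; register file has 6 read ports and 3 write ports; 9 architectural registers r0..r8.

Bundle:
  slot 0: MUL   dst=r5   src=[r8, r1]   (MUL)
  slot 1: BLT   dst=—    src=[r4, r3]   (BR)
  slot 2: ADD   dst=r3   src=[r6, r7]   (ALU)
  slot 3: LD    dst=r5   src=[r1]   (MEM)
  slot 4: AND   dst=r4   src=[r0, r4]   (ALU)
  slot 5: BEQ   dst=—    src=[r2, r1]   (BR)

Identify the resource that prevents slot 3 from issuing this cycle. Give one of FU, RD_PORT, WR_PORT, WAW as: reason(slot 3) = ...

#0 MUL src=r8,r1 dispatched  <A:2 Mu:0 Ld:2 B:1 rd:4 wr:2>
#1 BR src=r4,r3 dispatched  <A:2 Mu:0 Ld:2 B:0 rd:2 wr:2>
#2 ALU src=r6,r7 dispatched  <A:1 Mu:0 Ld:2 B:0 rd:0 wr:1>
#3 MEM src=r1 held:RD_PORT  <A:1 Mu:0 Ld:2 B:0 rd:0 wr:1>
#4 ALU src=r0,r4 held:RD_PORT  <A:1 Mu:0 Ld:2 B:0 rd:0 wr:1>
#5 BR src=r2,r1 held:FU  <A:1 Mu:0 Ld:2 B:0 rd:0 wr:1>

reason(slot 3) = RD_PORT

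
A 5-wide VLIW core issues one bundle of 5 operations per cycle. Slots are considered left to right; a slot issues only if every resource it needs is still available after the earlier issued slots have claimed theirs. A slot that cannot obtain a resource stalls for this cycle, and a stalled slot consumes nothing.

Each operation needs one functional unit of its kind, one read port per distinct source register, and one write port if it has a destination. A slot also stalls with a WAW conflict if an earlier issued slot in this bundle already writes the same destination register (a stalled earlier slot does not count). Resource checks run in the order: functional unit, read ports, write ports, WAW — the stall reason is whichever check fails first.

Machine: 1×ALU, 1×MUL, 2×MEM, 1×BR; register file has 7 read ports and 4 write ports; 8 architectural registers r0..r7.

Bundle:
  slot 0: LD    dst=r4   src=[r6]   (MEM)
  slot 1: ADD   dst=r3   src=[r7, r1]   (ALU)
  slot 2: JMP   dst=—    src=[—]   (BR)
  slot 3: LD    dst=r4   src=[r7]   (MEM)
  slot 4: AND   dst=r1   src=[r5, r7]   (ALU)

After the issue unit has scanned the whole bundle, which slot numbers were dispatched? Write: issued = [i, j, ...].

  0. MEM→r4 ⇒ go  {1A/1Mu/1Ld/1B | 6r 3w}
  1. ALU→r3 ⇒ go  {0A/1Mu/1Ld/1B | 4r 2w}
  2. BR ⇒ go  {0A/1Mu/1Ld/0B | 4r 2w}
  3. MEM→r4 ⇒ no(WAW)  {0A/1Mu/1Ld/0B | 4r 2w}
  4. ALU→r1 ⇒ no(FU)  {0A/1Mu/1Ld/0B | 4r 2w}

issued = [0, 1, 2]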